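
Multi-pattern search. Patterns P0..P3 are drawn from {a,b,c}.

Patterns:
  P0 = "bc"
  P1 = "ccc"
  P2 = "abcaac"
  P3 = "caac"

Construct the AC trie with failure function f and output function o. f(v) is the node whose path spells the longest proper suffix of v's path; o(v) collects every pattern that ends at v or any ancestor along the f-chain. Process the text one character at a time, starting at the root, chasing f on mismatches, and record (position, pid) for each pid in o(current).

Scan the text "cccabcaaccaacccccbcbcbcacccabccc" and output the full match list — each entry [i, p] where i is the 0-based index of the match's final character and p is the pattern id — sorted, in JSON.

Build:
Trie nodes:
  n0 'ε': a→6 b→1 c→3
  n1 'b': c→2
  n2 'bc': ·  [P0 ends]
  n3 'c': a→12 c→4
  n4 'cc': c→5
  n5 'ccc': ·  [P1 ends]
  n6 'a': b→7
  n7 'ab': c→8
  n8 'abc': a→9
  n9 'abca': a→10
  n10 'abcaa': c→11
  n11 'abcaac': ·  [P2 ends]
  n12 'ca': a→13
  n13 'caa': c→14
  n14 'caac': ·  [P3 ends]

Failure links (BFS by depth):
  fail(1) 'b': from fail(0)=0 chase 'b': 0 ⇒ 0;  out=∅∪out(0)=∅
  fail(3) 'c': from fail(0)=0 chase 'c': 0 ⇒ 0;  out=∅∪out(0)=∅
  fail(6) 'a': from fail(0)=0 chase 'a': 0 ⇒ 0;  out=∅∪out(0)=∅
  fail(2) 'bc': from fail(1)=0 chase 'c': 0 ⇒ 3;  out={0}∪out(3)={0}
  fail(4) 'cc': from fail(3)=0 chase 'c': 0 ⇒ 3;  out=∅∪out(3)=∅
  fail(7) 'ab': from fail(6)=0 chase 'b': 0 ⇒ 1;  out=∅∪out(1)=∅
  fail(12) 'ca': from fail(3)=0 chase 'a': 0 ⇒ 6;  out=∅∪out(6)=∅
  fail(5) 'ccc': from fail(4)=3 chase 'c': 3 ⇒ 4;  out={1}∪out(4)={1}
  fail(8) 'abc': from fail(7)=1 chase 'c': 1 ⇒ 2;  out=∅∪out(2)={0}
  fail(13) 'caa': from fail(12)=6 chase 'a': 6→0 ⇒ 6;  out=∅∪out(6)=∅
  fail(9) 'abca': from fail(8)=2 chase 'a': 2→3 ⇒ 12;  out=∅∪out(12)=∅
  fail(14) 'caac': from fail(13)=6 chase 'c': 6→0 ⇒ 3;  out={3}∪out(3)={3}
  fail(10) 'abcaa': from fail(9)=12 chase 'a': 12 ⇒ 13;  out=∅∪out(13)=∅
  fail(11) 'abcaac': from fail(10)=13 chase 'c': 13 ⇒ 14;  out={2}∪out(14)={2,3}

Scan:
[0] read 'c'  n0⇒n3
[1] read 'c'  n3⇒n4
[2] read 'c'  n4⇒n5  ** P1@[0:2]
[3] read 'a'  n5⇒n12 (fail-walked)
[4] read 'b'  n12⇒n7 (fail-walked)
[5] read 'c'  n7⇒n8  ** P0@[4:5]
[6] read 'a'  n8⇒n9
[7] read 'a'  n9⇒n10
[8] read 'c'  n10⇒n11  ** P2@[3:8],P3@[5:8]
[9] read 'c'  n11⇒n4 (fail-walked)
[10] read 'a'  n4⇒n12 (fail-walked)
[11] read 'a'  n12⇒n13
[12] read 'c'  n13⇒n14  ** P3@[9:12]
[13] read 'c'  n14⇒n4 (fail-walked)
[14] read 'c'  n4⇒n5  ** P1@[12:14]
[15] read 'c'  n5⇒n5 (fail-walked)  ** P1@[13:15]
[16] read 'c'  n5⇒n5 (fail-walked)  ** P1@[14:16]
[17] read 'b'  n5⇒n1 (fail-walked)
[18] read 'c'  n1⇒n2  ** P0@[17:18]
[19] read 'b'  n2⇒n1 (fail-walked)
[20] read 'c'  n1⇒n2  ** P0@[19:20]
[21] read 'b'  n2⇒n1 (fail-walked)
[22] read 'c'  n1⇒n2  ** P0@[21:22]
[23] read 'a'  n2⇒n12 (fail-walked)
[24] read 'c'  n12⇒n3 (fail-walked)
[25] read 'c'  n3⇒n4
[26] read 'c'  n4⇒n5  ** P1@[24:26]
[27] read 'a'  n5⇒n12 (fail-walked)
[28] read 'b'  n12⇒n7 (fail-walked)
[29] read 'c'  n7⇒n8  ** P0@[28:29]
[30] read 'c'  n8⇒n4 (fail-walked)
[31] read 'c'  n4⇒n5  ** P1@[29:31]

Result: [[2,1],[5,0],[8,2],[8,3],[12,3],[14,1],[15,1],[16,1],[18,0],[20,0],[22,0],[26,1],[29,0],[31,1]]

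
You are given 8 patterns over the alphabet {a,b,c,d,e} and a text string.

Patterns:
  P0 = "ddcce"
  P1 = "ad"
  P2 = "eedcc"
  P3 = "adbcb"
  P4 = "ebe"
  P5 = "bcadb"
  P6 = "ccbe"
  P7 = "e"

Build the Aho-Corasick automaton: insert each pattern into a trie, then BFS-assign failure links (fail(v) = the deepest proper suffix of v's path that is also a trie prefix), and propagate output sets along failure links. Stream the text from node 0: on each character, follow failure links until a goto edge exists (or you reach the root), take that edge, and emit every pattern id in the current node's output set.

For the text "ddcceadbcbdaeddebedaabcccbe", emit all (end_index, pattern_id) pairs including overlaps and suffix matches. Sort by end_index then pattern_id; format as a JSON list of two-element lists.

Build:
Trie (insert patterns):
  0='ε' goto a→6 b→18 c→23 d→1 e→8
  1='d' goto d→2
  2='dd' goto c→3
  3='ddc' goto c→4
  4='ddcc' goto e→5
  5='ddcce' goto ·  ←P0
  6='a' goto d→7
  7='ad' goto b→13  ←P1
  8='e' goto b→16 e→9  ←P7
  9='ee' goto d→10
  10='eed' goto c→11
  11='eedc' goto c→12
  12='eedcc' goto ·  ←P2
  13='adb' goto c→14
  14='adbc' goto b→15
  15='adbcb' goto ·  ←P3
  16='eb' goto e→17
  17='ebe' goto ·  ←P4
  18='b' goto c→19
  19='bc' goto a→20
  20='bca' goto d→21
  21='bcad' goto b→22
  22='bcadb' goto ·  ←P5
  23='c' goto c→24
  24='cc' goto b→25
  25='ccb' goto e→26
  26='ccbe' goto ·  ←P6

Failure links (BFS by depth):
  n1('d'): parent n0 fail=0; on 'd' 0 → fail=0;  out ∅∪∅=∅
  n6('a'): parent n0 fail=0; on 'a' 0 → fail=0;  out ∅∪∅=∅
  n8('e'): parent n0 fail=0; on 'e' 0 → fail=0;  out {7}∪∅={7}
  n18('b'): parent n0 fail=0; on 'b' 0 → fail=0;  out ∅∪∅=∅
  n23('c'): parent n0 fail=0; on 'c' 0 → fail=0;  out ∅∪∅=∅
  n2('dd'): parent n1 fail=0; on 'd' 0 → fail=1;  out ∅∪∅=∅
  n7('ad'): parent n6 fail=0; on 'd' 0 → fail=1;  out {1}∪∅={1}
  n9('ee'): parent n8 fail=0; on 'e' 0 → fail=8;  out ∅∪{7}={7}
  n16('eb'): parent n8 fail=0; on 'b' 0 → fail=18;  out ∅∪∅=∅
  n19('bc'): parent n18 fail=0; on 'c' 0 → fail=23;  out ∅∪∅=∅
  n24('cc'): parent n23 fail=0; on 'c' 0 → fail=23;  out ∅∪∅=∅
  n3('ddc'): parent n2 fail=1; on 'c' 1→0 → fail=23;  out ∅∪∅=∅
  n10('eed'): parent n9 fail=8; on 'd' 8→0 → fail=1;  out ∅∪∅=∅
  n13('adb'): parent n7 fail=1; on 'b' 1→0 → fail=18;  out ∅∪∅=∅
  n17('ebe'): parent n16 fail=18; on 'e' 18→0 → fail=8;  out {4}∪{7}={4,7}
  n20('bca'): parent n19 fail=23; on 'a' 23→0 → fail=6;  out ∅∪∅=∅
  n25('ccb'): parent n24 fail=23; on 'b' 23→0 → fail=18;  out ∅∪∅=∅
  n4('ddcc'): parent n3 fail=23; on 'c' 23 → fail=24;  out ∅∪∅=∅
  n11('eedc'): parent n10 fail=1; on 'c' 1→0 → fail=23;  out ∅∪∅=∅
  n14('adbc'): parent n13 fail=18; on 'c' 18 → fail=19;  out ∅∪∅=∅
  n21('bcad'): parent n20 fail=6; on 'd' 6 → fail=7;  out ∅∪{1}={1}
  n26('ccbe'): parent n25 fail=18; on 'e' 18→0 → fail=8;  out {6}∪{7}={6,7}
  n5('ddcce'): parent n4 fail=24; on 'e' 24→23→0 → fail=8;  out {0}∪{7}={0,7}
  n12('eedcc'): parent n11 fail=23; on 'c' 23 → fail=24;  out {2}∪∅={2}
  n15('adbcb'): parent n14 fail=19; on 'b' 19→23→0 → fail=18;  out {3}∪∅={3}
  n22('bcadb'): parent n21 fail=7; on 'b' 7 → fail=13;  out {5}∪∅={5}

Scan:
[0] read 'd'  n0⇒n1
[1] read 'd'  n1⇒n2
[2] read 'c'  n2⇒n3
[3] read 'c'  n3⇒n4
[4] read 'e'  n4⇒n5  ** P0@[0:4],P7@[4:4]
[5] read 'a'  n5⇒n6 ·f
[6] read 'd'  n6⇒n7  ** P1@[5:6]
[7] read 'b'  n7⇒n13
[8] read 'c'  n13⇒n14
[9] read 'b'  n14⇒n15  ** P3@[5:9]
[10] read 'd'  n15⇒n1 ·f
[11] read 'a'  n1⇒n6 ·f
[12] read 'e'  n6⇒n8 ·f  ** P7@[12:12]
[13] read 'd'  n8⇒n1 ·f
[14] read 'd'  n1⇒n2
[15] read 'e'  n2⇒n8 ·f  ** P7@[15:15]
[16] read 'b'  n8⇒n16
[17] read 'e'  n16⇒n17  ** P4@[15:17],P7@[17:17]
[18] read 'd'  n17⇒n1 ·f
[19] read 'a'  n1⇒n6 ·f
[20] read 'a'  n6⇒n6 ·f
[21] read 'b'  n6⇒n18 ·f
[22] read 'c'  n18⇒n19
[23] read 'c'  n19⇒n24 ·f
[24] read 'c'  n24⇒n24 ·f
[25] read 'b'  n24⇒n25
[26] read 'e'  n25⇒n26  ** P6@[23:26],P7@[26:26]

All matches (sorted): [[4,0],[4,7],[6,1],[9,3],[12,7],[15,7],[17,4],[17,7],[26,6],[26,7]]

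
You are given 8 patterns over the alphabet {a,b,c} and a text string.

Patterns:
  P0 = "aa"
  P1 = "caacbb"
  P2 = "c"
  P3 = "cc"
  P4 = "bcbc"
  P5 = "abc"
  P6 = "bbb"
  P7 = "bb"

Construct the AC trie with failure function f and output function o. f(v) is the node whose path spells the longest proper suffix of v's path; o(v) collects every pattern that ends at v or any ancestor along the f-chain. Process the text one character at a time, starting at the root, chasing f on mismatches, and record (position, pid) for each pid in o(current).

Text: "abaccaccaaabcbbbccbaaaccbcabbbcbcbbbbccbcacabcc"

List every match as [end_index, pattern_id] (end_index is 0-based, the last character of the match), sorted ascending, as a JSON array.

Construct AC machine:
Trie nodes:
  n0 'ε': a→1 b→10 c→3
  n1 'a': a→2 b→14
  n2 'aa': ·  [P0 ends]
  n3 'c': a→4 c→9  [P2 ends]
  n4 'ca': a→5
  n5 'caa': c→6
  n6 'caac': b→7
  n7 'caacb': b→8
  n8 'caacbb': ·  [P1 ends]
  n9 'cc': ·  [P3 ends]
  n10 'b': b→16 c→11
  n11 'bc': b→12
  n12 'bcb': c→13
  n13 'bcbc': ·  [P4 ends]
  n14 'ab': c→15
  n15 'abc': ·  [P5 ends]
  n16 'bb': b→17  [P7 ends]
  n17 'bbb': ·  [P6 ends]

Failure links (BFS by depth):
  fail(1) 'a': from fail(0)=0 chase 'a': 0 ⇒ 0;  out=∅∪out(0)=∅
  fail(3) 'c': from fail(0)=0 chase 'c': 0 ⇒ 0;  out={2}∪out(0)={2}
  fail(10) 'b': from fail(0)=0 chase 'b': 0 ⇒ 0;  out=∅∪out(0)=∅
  fail(2) 'aa': from fail(1)=0 chase 'a': 0 ⇒ 1;  out={0}∪out(1)={0}
  fail(4) 'ca': from fail(3)=0 chase 'a': 0 ⇒ 1;  out=∅∪out(1)=∅
  fail(9) 'cc': from fail(3)=0 chase 'c': 0 ⇒ 3;  out={3}∪out(3)={2,3}
  fail(11) 'bc': from fail(10)=0 chase 'c': 0 ⇒ 3;  out=∅∪out(3)={2}
  fail(14) 'ab': from fail(1)=0 chase 'b': 0 ⇒ 10;  out=∅∪out(10)=∅
  fail(16) 'bb': from fail(10)=0 chase 'b': 0 ⇒ 10;  out={7}∪out(10)={7}
  fail(5) 'caa': from fail(4)=1 chase 'a': 1 ⇒ 2;  out=∅∪out(2)={0}
  fail(12) 'bcb': from fail(11)=3 chase 'b': 3→0 ⇒ 10;  out=∅∪out(10)=∅
  fail(15) 'abc': from fail(14)=10 chase 'c': 10 ⇒ 11;  out={5}∪out(11)={2,5}
  fail(17) 'bbb': from fail(16)=10 chase 'b': 10 ⇒ 16;  out={6}∪out(16)={6,7}
  fail(6) 'caac': from fail(5)=2 chase 'c': 2→1→0 ⇒ 3;  out=∅∪out(3)={2}
  fail(13) 'bcbc': from fail(12)=10 chase 'c': 10 ⇒ 11;  out={4}∪out(11)={2,4}
  fail(7) 'caacb': from fail(6)=3 chase 'b': 3→0 ⇒ 10;  out=∅∪out(10)=∅
  fail(8) 'caacbb': from fail(7)=10 chase 'b': 10 ⇒ 16;  out={1}∪out(16)={1,7}

Text stream:
pos 0 'a': at 1
pos 1 'b': at 14
pos 2 'a': at 1 (via fail)
pos 3 'c': at 3 (via fail)  → match P2@[3:3]
pos 4 'c': at 9  → match P2@[4:4],P3@[3:4]
pos 5 'a': at 4 (via fail)
pos 6 'c': at 3 (via fail)  → match P2@[6:6]
pos 7 'c': at 9  → match P2@[7:7],P3@[6:7]
pos 8 'a': at 4 (via fail)
pos 9 'a': at 5  → match P0@[8:9]
pos 10 'a': at 2 (via fail)  → match P0@[9:10]
pos 11 'b': at 14 (via fail)
pos 12 'c': at 15  → match P2@[12:12],P5@[10:12]
pos 13 'b': at 12 (via fail)
pos 14 'b': at 16 (via fail)  → match P7@[13:14]
pos 15 'b': at 17  → match P6@[13:15],P7@[14:15]
pos 16 'c': at 11 (via fail)  → match P2@[16:16]
pos 17 'c': at 9 (via fail)  → match P2@[17:17],P3@[16:17]
pos 18 'b': at 10 (via fail)
pos 19 'a': at 1 (via fail)
pos 20 'a': at 2  → match P0@[19:20]
pos 21 'a': at 2 (via fail)  → match P0@[20:21]
pos 22 'c': at 3 (via fail)  → match P2@[22:22]
pos 23 'c': at 9  → match P2@[23:23],P3@[22:23]
pos 24 'b': at 10 (via fail)
pos 25 'c': at 11  → match P2@[25:25]
pos 26 'a': at 4 (via fail)
pos 27 'b': at 14 (via fail)
pos 28 'b': at 16 (via fail)  → match P7@[27:28]
pos 29 'b': at 17  → match P6@[27:29],P7@[28:29]
pos 30 'c': at 11 (via fail)  → match P2@[30:30]
pos 31 'b': at 12
pos 32 'c': at 13  → match P2@[32:32],P4@[29:32]
pos 33 'b': at 12 (via fail)
pos 34 'b': at 16 (via fail)  → match P7@[33:34]
pos 35 'b': at 17  → match P6@[33:35],P7@[34:35]
pos 36 'b': at 17 (via fail)  → match P6@[34:36],P7@[35:36]
pos 37 'c': at 11 (via fail)  → match P2@[37:37]
pos 38 'c': at 9 (via fail)  → match P2@[38:38],P3@[37:38]
pos 39 'b': at 10 (via fail)
pos 40 'c': at 11  → match P2@[40:40]
pos 41 'a': at 4 (via fail)
pos 42 'c': at 3 (via fail)  → match P2@[42:42]
pos 43 'a': at 4
pos 44 'b': at 14 (via fail)
pos 45 'c': at 15  → match P2@[45:45],P5@[43:45]
pos 46 'c': at 9 (via fail)  → match P2@[46:46],P3@[45:46]

Result: [[3,2],[4,2],[4,3],[6,2],[7,2],[7,3],[9,0],[10,0],[12,2],[12,5],[14,7],[15,6],[15,7],[16,2],[17,2],[17,3],[20,0],[21,0],[22,2],[23,2],[23,3],[25,2],[28,7],[29,6],[29,7],[30,2],[32,2],[32,4],[34,7],[35,6],[35,7],[36,6],[36,7],[37,2],[38,2],[38,3],[40,2],[42,2],[45,2],[45,5],[46,2],[46,3]]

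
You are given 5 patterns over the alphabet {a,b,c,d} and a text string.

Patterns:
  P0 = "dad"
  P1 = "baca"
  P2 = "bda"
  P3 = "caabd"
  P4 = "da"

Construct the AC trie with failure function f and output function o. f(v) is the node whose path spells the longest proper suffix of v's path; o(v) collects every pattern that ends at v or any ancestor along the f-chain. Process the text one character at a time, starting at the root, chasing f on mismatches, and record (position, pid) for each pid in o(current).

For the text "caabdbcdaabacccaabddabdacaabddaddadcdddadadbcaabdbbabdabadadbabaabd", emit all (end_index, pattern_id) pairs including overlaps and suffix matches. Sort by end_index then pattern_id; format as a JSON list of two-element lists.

Build:
Trie nodes:
  n0 'ε': b→4 c→10 d→1
  n1 'd': a→2
  n2 'da': d→3  [P4 ends]
  n3 'dad': ·  [P0 ends]
  n4 'b': a→5 d→8
  n5 'ba': c→6
  n6 'bac': a→7
  n7 'baca': ·  [P1 ends]
  n8 'bd': a→9
  n9 'bda': ·  [P2 ends]
  n10 'c': a→11
  n11 'ca': a→12
  n12 'caa': b→13
  n13 'caab': d→14
  n14 'caabd': ·  [P3 ends]

Failure links (BFS by depth):
  n1('d'): parent n0 fail=0; on 'd' 0 → fail=0;  out ∅∪∅=∅
  n4('b'): parent n0 fail=0; on 'b' 0 → fail=0;  out ∅∪∅=∅
  n10('c'): parent n0 fail=0; on 'c' 0 → fail=0;  out ∅∪∅=∅
  n2('da'): parent n1 fail=0; on 'a' 0 → fail=0;  out {4}∪∅={4}
  n5('ba'): parent n4 fail=0; on 'a' 0 → fail=0;  out ∅∪∅=∅
  n8('bd'): parent n4 fail=0; on 'd' 0 → fail=1;  out ∅∪∅=∅
  n11('ca'): parent n10 fail=0; on 'a' 0 → fail=0;  out ∅∪∅=∅
  n3('dad'): parent n2 fail=0; on 'd' 0 → fail=1;  out {0}∪∅={0}
  n6('bac'): parent n5 fail=0; on 'c' 0 → fail=10;  out ∅∪∅=∅
  n9('bda'): parent n8 fail=1; on 'a' 1 → fail=2;  out {2}∪{4}={2,4}
  n12('caa'): parent n11 fail=0; on 'a' 0 → fail=0;  out ∅∪∅=∅
  n7('baca'): parent n6 fail=10; on 'a' 10 → fail=11;  out {1}∪∅={1}
  n13('caab'): parent n12 fail=0; on 'b' 0 → fail=4;  out ∅∪∅=∅
  n14('caabd'): parent n13 fail=4; on 'd' 4 → fail=8;  out {3}∪∅={3}

Text stream:
[0] read 'c'  n0⇒n10
[1] read 'a'  n10⇒n11
[2] read 'a'  n11⇒n12
[3] read 'b'  n12⇒n13
[4] read 'd'  n13⇒n14  ** P3@[0:4]
[5] read 'b'  n14⇒n4 (via fail)
[6] read 'c'  n4⇒n10 (via fail)
[7] read 'd'  n10⇒n1 (via fail)
[8] read 'a'  n1⇒n2  ** P4@[7:8]
[9] read 'a'  n2⇒n0 (via fail)
[10] read 'b'  n0⇒n4
[11] read 'a'  n4⇒n5
[12] read 'c'  n5⇒n6
[13] read 'c'  n6⇒n10 (via fail)
[14] read 'c'  n10⇒n10 (via fail)
[15] read 'a'  n10⇒n11
[16] read 'a'  n11⇒n12
[17] read 'b'  n12⇒n13
[18] read 'd'  n13⇒n14  ** P3@[14:18]
[19] read 'd'  n14⇒n1 (via fail)
[20] read 'a'  n1⇒n2  ** P4@[19:20]
[21] read 'b'  n2⇒n4 (via fail)
[22] read 'd'  n4⇒n8
[23] read 'a'  n8⇒n9  ** P2@[21:23],P4@[22:23]
[24] read 'c'  n9⇒n10 (via fail)
[25] read 'a'  n10⇒n11
[26] read 'a'  n11⇒n12
[27] read 'b'  n12⇒n13
[28] read 'd'  n13⇒n14  ** P3@[24:28]
[29] read 'd'  n14⇒n1 (via fail)
[30] read 'a'  n1⇒n2  ** P4@[29:30]
[31] read 'd'  n2⇒n3  ** P0@[29:31]
[32] read 'd'  n3⇒n1 (via fail)
[33] read 'a'  n1⇒n2  ** P4@[32:33]
[34] read 'd'  n2⇒n3  ** P0@[32:34]
[35] read 'c'  n3⇒n10 (via fail)
[36] read 'd'  n10⇒n1 (via fail)
[37] read 'd'  n1⇒n1 (via fail)
[38] read 'd'  n1⇒n1 (via fail)
[39] read 'a'  n1⇒n2  ** P4@[38:39]
[40] read 'd'  n2⇒n3  ** P0@[38:40]
[41] read 'a'  n3⇒n2 (via fail)  ** P4@[40:41]
[42] read 'd'  n2⇒n3  ** P0@[40:42]
[43] read 'b'  n3⇒n4 (via fail)
[44] read 'c'  n4⇒n10 (via fail)
[45] read 'a'  n10⇒n11
[46] read 'a'  n11⇒n12
[47] read 'b'  n12⇒n13
[48] read 'd'  n13⇒n14  ** P3@[44:48]
[49] read 'b'  n14⇒n4 (via fail)
[50] read 'b'  n4⇒n4 (via fail)
[51] read 'a'  n4⇒n5
[52] read 'b'  n5⇒n4 (via fail)
[53] read 'd'  n4⇒n8
[54] read 'a'  n8⇒n9  ** P2@[52:54],P4@[53:54]
[55] read 'b'  n9⇒n4 (via fail)
[56] read 'a'  n4⇒n5
[57] read 'd'  n5⇒n1 (via fail)
[58] read 'a'  n1⇒n2  ** P4@[57:58]
[59] read 'd'  n2⇒n3  ** P0@[57:59]
[60] read 'b'  n3⇒n4 (via fail)
[61] read 'a'  n4⇒n5
[62] read 'b'  n5⇒n4 (via fail)
[63] read 'a'  n4⇒n5
[64] read 'a'  n5⇒n0 (via fail)
[65] read 'b'  n0⇒n4
[66] read 'd'  n4⇒n8

Result: [[4,3],[8,4],[18,3],[20,4],[23,2],[23,4],[28,3],[30,4],[31,0],[33,4],[34,0],[39,4],[40,0],[41,4],[42,0],[48,3],[54,2],[54,4],[58,4],[59,0]]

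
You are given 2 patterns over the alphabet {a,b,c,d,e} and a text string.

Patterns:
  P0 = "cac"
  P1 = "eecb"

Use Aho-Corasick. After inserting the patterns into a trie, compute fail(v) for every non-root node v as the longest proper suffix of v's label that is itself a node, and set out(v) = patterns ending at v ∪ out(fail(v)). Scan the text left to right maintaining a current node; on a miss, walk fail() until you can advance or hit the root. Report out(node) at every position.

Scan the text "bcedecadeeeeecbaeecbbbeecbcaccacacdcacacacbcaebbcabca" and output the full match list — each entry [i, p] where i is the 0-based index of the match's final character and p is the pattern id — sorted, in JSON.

Construct AC machine:
Trie nodes:
  n0 'ε': c→1 e→4
  n1 'c': a→2
  n2 'ca': c→3
  n3 'cac': ·  [P0 ends]
  n4 'e': e→5
  n5 'ee': c→6
  n6 'eec': b→7
  n7 'eecb': ·  [P1 ends]

Failure links (BFS by depth):
  n1('c'): parent n0 fail=0; on 'c' 0 → fail=0;  out ∅∪∅=∅
  n4('e'): parent n0 fail=0; on 'e' 0 → fail=0;  out ∅∪∅=∅
  n2('ca'): parent n1 fail=0; on 'a' 0 → fail=0;  out ∅∪∅=∅
  n5('ee'): parent n4 fail=0; on 'e' 0 → fail=4;  out ∅∪∅=∅
  n3('cac'): parent n2 fail=0; on 'c' 0 → fail=1;  out {0}∪∅={0}
  n6('eec'): parent n5 fail=4; on 'c' 4→0 → fail=1;  out ∅∪∅=∅
  n7('eecb'): parent n6 fail=1; on 'b' 1→0 → fail=0;  out {1}∪∅={1}

Scan:
i=0 'b': node 0→0
i=1 'c': node 0→1
i=2 'e': node 1→4 (via fail)
i=3 'd': node 4→0 (via fail)
i=4 'e': node 0→4
i=5 'c': node 4→1 (via fail)
i=6 'a': node 1→2
i=7 'd': node 2→0 (via fail)
i=8 'e': node 0→4
i=9 'e': node 4→5
i=10 'e': node 5→5 (via fail)
i=11 'e': node 5→5 (via fail)
i=12 'e': node 5→5 (via fail)
i=13 'c': node 5→6
i=14 'b': node 6→7  → match P1@[11:14]
i=15 'a': node 7→0 (via fail)
i=16 'e': node 0→4
i=17 'e': node 4→5
i=18 'c': node 5→6
i=19 'b': node 6→7  → match P1@[16:19]
i=20 'b': node 7→0 (via fail)
i=21 'b': node 0→0
i=22 'e': node 0→4
i=23 'e': node 4→5
i=24 'c': node 5→6
i=25 'b': node 6→7  → match P1@[22:25]
i=26 'c': node 7→1 (via fail)
i=27 'a': node 1→2
i=28 'c': node 2→3  → match P0@[26:28]
i=29 'c': node 3→1 (via fail)
i=30 'a': node 1→2
i=31 'c': node 2→3  → match P0@[29:31]
i=32 'a': node 3→2 (via fail)
i=33 'c': node 2→3  → match P0@[31:33]
i=34 'd': node 3→0 (via fail)
i=35 'c': node 0→1
i=36 'a': node 1→2
i=37 'c': node 2→3  → match P0@[35:37]
i=38 'a': node 3→2 (via fail)
i=39 'c': node 2→3  → match P0@[37:39]
i=40 'a': node 3→2 (via fail)
i=41 'c': node 2→3  → match P0@[39:41]
i=42 'b': node 3→0 (via fail)
i=43 'c': node 0→1
i=44 'a': node 1→2
i=45 'e': node 2→4 (via fail)
i=46 'b': node 4→0 (via fail)
i=47 'b': node 0→0
i=48 'c': node 0→1
i=49 'a': node 1→2
i=50 'b': node 2→0 (via fail)
i=51 'c': node 0→1
i=52 'a': node 1→2

Result: [[14,1],[19,1],[25,1],[28,0],[31,0],[33,0],[37,0],[39,0],[41,0]]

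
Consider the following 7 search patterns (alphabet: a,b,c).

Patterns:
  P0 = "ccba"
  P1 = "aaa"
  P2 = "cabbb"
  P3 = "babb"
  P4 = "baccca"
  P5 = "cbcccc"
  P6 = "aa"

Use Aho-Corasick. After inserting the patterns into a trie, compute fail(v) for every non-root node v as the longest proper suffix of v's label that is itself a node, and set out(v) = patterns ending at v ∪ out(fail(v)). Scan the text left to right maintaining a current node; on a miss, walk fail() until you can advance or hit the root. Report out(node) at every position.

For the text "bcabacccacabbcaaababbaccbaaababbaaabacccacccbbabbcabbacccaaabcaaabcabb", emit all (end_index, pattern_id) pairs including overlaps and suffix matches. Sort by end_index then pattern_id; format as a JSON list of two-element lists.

Construct AC machine:
Trie nodes:
  n0 'ε': a→5 b→12 c→1
  n1 'c': a→8 b→20 c→2
  n2 'cc': b→3
  n3 'ccb': a→4
  n4 'ccba': ·  ←P0
  n5 'a': a→6
  n6 'aa': a→7  ←P6
  n7 'aaa': ·  ←P1
  n8 'ca': b→9
  n9 'cab': b→10
  n10 'cabb': b→11
  n11 'cabbb': ·  ←P2
  n12 'b': a→13
  n13 'ba': b→14 c→16
  n14 'bab': b→15
  n15 'babb': ·  ←P3
  n16 'bac': c→17
  n17 'bacc': c→18
  n18 'baccc': a→19
  n19 'baccca': ·  ←P4
  n20 'cb': c→21
  n21 'cbc': c→22
  n22 'cbcc': c→23
  n23 'cbccc': c→24
  n24 'cbcccc': ·  ←P5

Failure links (BFS by depth):
  fail(1) 'c': from fail(0)=0 chase 'c': 0 ⇒ 0;  out=∅∪out(0)=∅
  fail(5) 'a': from fail(0)=0 chase 'a': 0 ⇒ 0;  out=∅∪out(0)=∅
  fail(12) 'b': from fail(0)=0 chase 'b': 0 ⇒ 0;  out=∅∪out(0)=∅
  fail(2) 'cc': from fail(1)=0 chase 'c': 0 ⇒ 1;  out=∅∪out(1)=∅
  fail(6) 'aa': from fail(5)=0 chase 'a': 0 ⇒ 5;  out={6}∪out(5)={6}
  fail(8) 'ca': from fail(1)=0 chase 'a': 0 ⇒ 5;  out=∅∪out(5)=∅
  fail(13) 'ba': from fail(12)=0 chase 'a': 0 ⇒ 5;  out=∅∪out(5)=∅
  fail(20) 'cb': from fail(1)=0 chase 'b': 0 ⇒ 12;  out=∅∪out(12)=∅
  fail(3) 'ccb': from fail(2)=1 chase 'b': 1 ⇒ 20;  out=∅∪out(20)=∅
  fail(7) 'aaa': from fail(6)=5 chase 'a': 5 ⇒ 6;  out={1}∪out(6)={1,6}
  fail(9) 'cab': from fail(8)=5 chase 'b': 5→0 ⇒ 12;  out=∅∪out(12)=∅
  fail(14) 'bab': from fail(13)=5 chase 'b': 5→0 ⇒ 12;  out=∅∪out(12)=∅
  fail(16) 'bac': from fail(13)=5 chase 'c': 5→0 ⇒ 1;  out=∅∪out(1)=∅
  fail(21) 'cbc': from fail(20)=12 chase 'c': 12→0 ⇒ 1;  out=∅∪out(1)=∅
  fail(4) 'ccba': from fail(3)=20 chase 'a': 20→12 ⇒ 13;  out={0}∪out(13)={0}
  fail(10) 'cabb': from fail(9)=12 chase 'b': 12→0 ⇒ 12;  out=∅∪out(12)=∅
  fail(15) 'babb': from fail(14)=12 chase 'b': 12→0 ⇒ 12;  out={3}∪out(12)={3}
  fail(17) 'bacc': from fail(16)=1 chase 'c': 1 ⇒ 2;  out=∅∪out(2)=∅
  fail(22) 'cbcc': from fail(21)=1 chase 'c': 1 ⇒ 2;  out=∅∪out(2)=∅
  fail(11) 'cabbb': from fail(10)=12 chase 'b': 12→0 ⇒ 12;  out={2}∪out(12)={2}
  fail(18) 'baccc': from fail(17)=2 chase 'c': 2→1 ⇒ 2;  out=∅∪out(2)=∅
  fail(23) 'cbccc': from fail(22)=2 chase 'c': 2→1 ⇒ 2;  out=∅∪out(2)=∅
  fail(19) 'baccca': from fail(18)=2 chase 'a': 2→1 ⇒ 8;  out={4}∪out(8)={4}
  fail(24) 'cbcccc': from fail(23)=2 chase 'c': 2→1 ⇒ 2;  out={5}∪out(2)={5}

Run:
pos 0 'b': at 12
pos 1 'c': at 1 ·f
pos 2 'a': at 8
pos 3 'b': at 9
pos 4 'a': at 13 ·f
pos 5 'c': at 16
pos 6 'c': at 17
pos 7 'c': at 18
pos 8 'a': at 19  → match P4@[3:8]
pos 9 'c': at 1 ·f
pos 10 'a': at 8
pos 11 'b': at 9
pos 12 'b': at 10
pos 13 'c': at 1 ·f
pos 14 'a': at 8
pos 15 'a': at 6 ·f  → match P6@[14:15]
pos 16 'a': at 7  → match P1@[14:16],P6@[15:16]
pos 17 'b': at 12 ·f
pos 18 'a': at 13
pos 19 'b': at 14
pos 20 'b': at 15  → match P3@[17:20]
pos 21 'a': at 13 ·f
pos 22 'c': at 16
pos 23 'c': at 17
pos 24 'b': at 3 ·f
pos 25 'a': at 4  → match P0@[22:25]
pos 26 'a': at 6 ·f  → match P6@[25:26]
pos 27 'a': at 7  → match P1@[25:27],P6@[26:27]
pos 28 'b': at 12 ·f
pos 29 'a': at 13
pos 30 'b': at 14
pos 31 'b': at 15  → match P3@[28:31]
pos 32 'a': at 13 ·f
pos 33 'a': at 6 ·f  → match P6@[32:33]
pos 34 'a': at 7  → match P1@[32:34],P6@[33:34]
pos 35 'b': at 12 ·f
pos 36 'a': at 13
pos 37 'c': at 16
pos 38 'c': at 17
pos 39 'c': at 18
pos 40 'a': at 19  → match P4@[35:40]
pos 41 'c': at 1 ·f
pos 42 'c': at 2
pos 43 'c': at 2 ·f
pos 44 'b': at 3
pos 45 'b': at 12 ·f
pos 46 'a': at 13
pos 47 'b': at 14
pos 48 'b': at 15  → match P3@[45:48]
pos 49 'c': at 1 ·f
pos 50 'a': at 8
pos 51 'b': at 9
pos 52 'b': at 10
pos 53 'a': at 13 ·f
pos 54 'c': at 16
pos 55 'c': at 17
pos 56 'c': at 18
pos 57 'a': at 19  → match P4@[52:57]
pos 58 'a': at 6 ·f  → match P6@[57:58]
pos 59 'a': at 7  → match P1@[57:59],P6@[58:59]
pos 60 'b': at 12 ·f
pos 61 'c': at 1 ·f
pos 62 'a': at 8
pos 63 'a': at 6 ·f  → match P6@[62:63]
pos 64 'a': at 7  → match P1@[62:64],P6@[63:64]
pos 65 'b': at 12 ·f
pos 66 'c': at 1 ·f
pos 67 'a': at 8
pos 68 'b': at 9
pos 69 'b': at 10

Matches: [[8,4],[15,6],[16,1],[16,6],[20,3],[25,0],[26,6],[27,1],[27,6],[31,3],[33,6],[34,1],[34,6],[40,4],[48,3],[57,4],[58,6],[59,1],[59,6],[63,6],[64,1],[64,6]]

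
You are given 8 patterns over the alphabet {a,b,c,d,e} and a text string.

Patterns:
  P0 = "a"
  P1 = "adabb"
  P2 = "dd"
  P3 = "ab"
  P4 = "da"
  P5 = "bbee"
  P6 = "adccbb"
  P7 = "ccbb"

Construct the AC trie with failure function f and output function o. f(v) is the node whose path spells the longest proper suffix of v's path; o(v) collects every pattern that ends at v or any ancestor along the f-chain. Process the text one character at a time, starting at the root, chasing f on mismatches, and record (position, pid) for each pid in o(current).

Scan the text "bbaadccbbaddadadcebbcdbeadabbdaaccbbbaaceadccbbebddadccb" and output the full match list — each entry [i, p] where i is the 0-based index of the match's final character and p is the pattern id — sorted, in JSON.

Build:
Trie nodes:
  0='ε' goto a→1 b→10 c→18 d→6
  1='a' goto b→8 d→2  [P0 ends]
  2='ad' goto a→3 c→14
  3='ada' goto b→4
  4='adab' goto b→5
  5='adabb' goto ·  [P1 ends]
  6='d' goto a→9 d→7
  7='dd' goto ·  [P2 ends]
  8='ab' goto ·  [P3 ends]
  9='da' goto ·  [P4 ends]
  10='b' goto b→11
  11='bb' goto e→12
  12='bbe' goto e→13
  13='bbee' goto ·  [P5 ends]
  14='adc' goto c→15
  15='adcc' goto b→16
  16='adccb' goto b→17
  17='adccbb' goto ·  [P6 ends]
  18='c' goto c→19
  19='cc' goto b→20
  20='ccb' goto b→21
  21='ccbb' goto ·  [P7 ends]

Failure links (BFS by depth):
  n1('a'): parent n0 fail=0; on 'a' 0 → fail=0;  out {0}∪∅={0}
  n6('d'): parent n0 fail=0; on 'd' 0 → fail=0;  out ∅∪∅=∅
  n10('b'): parent n0 fail=0; on 'b' 0 → fail=0;  out ∅∪∅=∅
  n18('c'): parent n0 fail=0; on 'c' 0 → fail=0;  out ∅∪∅=∅
  n2('ad'): parent n1 fail=0; on 'd' 0 → fail=6;  out ∅∪∅=∅
  n7('dd'): parent n6 fail=0; on 'd' 0 → fail=6;  out {2}∪∅={2}
  n8('ab'): parent n1 fail=0; on 'b' 0 → fail=10;  out {3}∪∅={3}
  n9('da'): parent n6 fail=0; on 'a' 0 → fail=1;  out {4}∪{0}={0,4}
  n11('bb'): parent n10 fail=0; on 'b' 0 → fail=10;  out ∅∪∅=∅
  n19('cc'): parent n18 fail=0; on 'c' 0 → fail=18;  out ∅∪∅=∅
  n3('ada'): parent n2 fail=6; on 'a' 6 → fail=9;  out ∅∪{0,4}={0,4}
  n12('bbe'): parent n11 fail=10; on 'e' 10→0 → fail=0;  out ∅∪∅=∅
  n14('adc'): parent n2 fail=6; on 'c' 6→0 → fail=18;  out ∅∪∅=∅
  n20('ccb'): parent n19 fail=18; on 'b' 18→0 → fail=10;  out ∅∪∅=∅
  n4('adab'): parent n3 fail=9; on 'b' 9→1 → fail=8;  out ∅∪{3}={3}
  n13('bbee'): parent n12 fail=0; on 'e' 0 → fail=0;  out {5}∪∅={5}
  n15('adcc'): parent n14 fail=18; on 'c' 18 → fail=19;  out ∅∪∅=∅
  n21('ccbb'): parent n20 fail=10; on 'b' 10 → fail=11;  out {7}∪∅={7}
  n5('adabb'): parent n4 fail=8; on 'b' 8→10 → fail=11;  out {1}∪∅={1}
  n16('adccb'): parent n15 fail=19; on 'b' 19 → fail=20;  out ∅∪∅=∅
  n17('adccbb'): parent n16 fail=20; on 'b' 20 → fail=21;  out {6}∪{7}={6,7}

Run:
[0] read 'b'  n0⇒n10
[1] read 'b'  n10⇒n11
[2] read 'a'  n11⇒n1 ·f  ** P0@[2:2]
[3] read 'a'  n1⇒n1 ·f  ** P0@[3:3]
[4] read 'd'  n1⇒n2
[5] read 'c'  n2⇒n14
[6] read 'c'  n14⇒n15
[7] read 'b'  n15⇒n16
[8] read 'b'  n16⇒n17  ** P6@[3:8],P7@[5:8]
[9] read 'a'  n17⇒n1 ·f  ** P0@[9:9]
[10] read 'd'  n1⇒n2
[11] read 'd'  n2⇒n7 ·f  ** P2@[10:11]
[12] read 'a'  n7⇒n9 ·f  ** P0@[12:12],P4@[11:12]
[13] read 'd'  n9⇒n2 ·f
[14] read 'a'  n2⇒n3  ** P0@[14:14],P4@[13:14]
[15] read 'd'  n3⇒n2 ·f
[16] read 'c'  n2⇒n14
[17] read 'e'  n14⇒n0 ·f
[18] read 'b'  n0⇒n10
[19] read 'b'  n10⇒n11
[20] read 'c'  n11⇒n18 ·f
[21] read 'd'  n18⇒n6 ·f
[22] read 'b'  n6⇒n10 ·f
[23] read 'e'  n10⇒n0 ·f
[24] read 'a'  n0⇒n1  ** P0@[24:24]
[25] read 'd'  n1⇒n2
[26] read 'a'  n2⇒n3  ** P0@[26:26],P4@[25:26]
[27] read 'b'  n3⇒n4  ** P3@[26:27]
[28] read 'b'  n4⇒n5  ** P1@[24:28]
[29] read 'd'  n5⇒n6 ·f
[30] read 'a'  n6⇒n9  ** P0@[30:30],P4@[29:30]
[31] read 'a'  n9⇒n1 ·f  ** P0@[31:31]
[32] read 'c'  n1⇒n18 ·f
[33] read 'c'  n18⇒n19
[34] read 'b'  n19⇒n20
[35] read 'b'  n20⇒n21  ** P7@[32:35]
[36] read 'b'  n21⇒n11 ·f
[37] read 'a'  n11⇒n1 ·f  ** P0@[37:37]
[38] read 'a'  n1⇒n1 ·f  ** P0@[38:38]
[39] read 'c'  n1⇒n18 ·f
[40] read 'e'  n18⇒n0 ·f
[41] read 'a'  n0⇒n1  ** P0@[41:41]
[42] read 'd'  n1⇒n2
[43] read 'c'  n2⇒n14
[44] read 'c'  n14⇒n15
[45] read 'b'  n15⇒n16
[46] read 'b'  n16⇒n17  ** P6@[41:46],P7@[43:46]
[47] read 'e'  n17⇒n12 ·f
[48] read 'b'  n12⇒n10 ·f
[49] read 'd'  n10⇒n6 ·f
[50] read 'd'  n6⇒n7  ** P2@[49:50]
[51] read 'a'  n7⇒n9 ·f  ** P0@[51:51],P4@[50:51]
[52] read 'd'  n9⇒n2 ·f
[53] read 'c'  n2⇒n14
[54] read 'c'  n14⇒n15
[55] read 'b'  n15⇒n16

Matches: [[2,0],[3,0],[8,6],[8,7],[9,0],[11,2],[12,0],[12,4],[14,0],[14,4],[24,0],[26,0],[26,4],[27,3],[28,1],[30,0],[30,4],[31,0],[35,7],[37,0],[38,0],[41,0],[46,6],[46,7],[50,2],[51,0],[51,4]]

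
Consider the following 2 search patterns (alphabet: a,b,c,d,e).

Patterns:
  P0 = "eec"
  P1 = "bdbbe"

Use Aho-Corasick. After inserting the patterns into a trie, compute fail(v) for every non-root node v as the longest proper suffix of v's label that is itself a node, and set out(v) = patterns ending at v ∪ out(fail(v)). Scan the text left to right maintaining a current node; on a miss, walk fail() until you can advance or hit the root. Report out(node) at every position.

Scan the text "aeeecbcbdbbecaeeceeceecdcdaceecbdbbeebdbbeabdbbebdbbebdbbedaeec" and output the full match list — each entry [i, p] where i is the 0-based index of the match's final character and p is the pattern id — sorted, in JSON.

Build automaton:
Trie (insert patterns):
  0='ε' goto b→4 e→1
  1='e' goto e→2
  2='ee' goto c→3
  3='eec' goto ·  ←P0
  4='b' goto d→5
  5='bd' goto b→6
  6='bdb' goto b→7
  7='bdbb' goto e→8
  8='bdbbe' goto ·  ←P1

BFS fail/out derivation:
  n1('e'): parent n0 fail=0; on 'e' 0 → fail=0;  out ∅∪∅=∅
  n4('b'): parent n0 fail=0; on 'b' 0 → fail=0;  out ∅∪∅=∅
  n2('ee'): parent n1 fail=0; on 'e' 0 → fail=1;  out ∅∪∅=∅
  n5('bd'): parent n4 fail=0; on 'd' 0 → fail=0;  out ∅∪∅=∅
  n3('eec'): parent n2 fail=1; on 'c' 1→0 → fail=0;  out {0}∪∅={0}
  n6('bdb'): parent n5 fail=0; on 'b' 0 → fail=4;  out ∅∪∅=∅
  n7('bdbb'): parent n6 fail=4; on 'b' 4→0 → fail=4;  out ∅∪∅=∅
  n8('bdbbe'): parent n7 fail=4; on 'e' 4→0 → fail=1;  out {1}∪∅={1}

Scan:
[0] read 'a'  n0⇒n0
[1] read 'e'  n0⇒n1
[2] read 'e'  n1⇒n2
[3] read 'e'  n2⇒n2 ·f
[4] read 'c'  n2⇒n3  emit P0@[2:4]
[5] read 'b'  n3⇒n4 ·f
[6] read 'c'  n4⇒n0 ·f
[7] read 'b'  n0⇒n4
[8] read 'd'  n4⇒n5
[9] read 'b'  n5⇒n6
[10] read 'b'  n6⇒n7
[11] read 'e'  n7⇒n8  emit P1@[7:11]
[12] read 'c'  n8⇒n0 ·f
[13] read 'a'  n0⇒n0
[14] read 'e'  n0⇒n1
[15] read 'e'  n1⇒n2
[16] read 'c'  n2⇒n3  emit P0@[14:16]
[17] read 'e'  n3⇒n1 ·f
[18] read 'e'  n1⇒n2
[19] read 'c'  n2⇒n3  emit P0@[17:19]
[20] read 'e'  n3⇒n1 ·f
[21] read 'e'  n1⇒n2
[22] read 'c'  n2⇒n3  emit P0@[20:22]
[23] read 'd'  n3⇒n0 ·f
[24] read 'c'  n0⇒n0
[25] read 'd'  n0⇒n0
[26] read 'a'  n0⇒n0
[27] read 'c'  n0⇒n0
[28] read 'e'  n0⇒n1
[29] read 'e'  n1⇒n2
[30] read 'c'  n2⇒n3  emit P0@[28:30]
[31] read 'b'  n3⇒n4 ·f
[32] read 'd'  n4⇒n5
[33] read 'b'  n5⇒n6
[34] read 'b'  n6⇒n7
[35] read 'e'  n7⇒n8  emit P1@[31:35]
[36] read 'e'  n8⇒n2 ·f
[37] read 'b'  n2⇒n4 ·f
[38] read 'd'  n4⇒n5
[39] read 'b'  n5⇒n6
[40] read 'b'  n6⇒n7
[41] read 'e'  n7⇒n8  emit P1@[37:41]
[42] read 'a'  n8⇒n0 ·f
[43] read 'b'  n0⇒n4
[44] read 'd'  n4⇒n5
[45] read 'b'  n5⇒n6
[46] read 'b'  n6⇒n7
[47] read 'e'  n7⇒n8  emit P1@[43:47]
[48] read 'b'  n8⇒n4 ·f
[49] read 'd'  n4⇒n5
[50] read 'b'  n5⇒n6
[51] read 'b'  n6⇒n7
[52] read 'e'  n7⇒n8  emit P1@[48:52]
[53] read 'b'  n8⇒n4 ·f
[54] read 'd'  n4⇒n5
[55] read 'b'  n5⇒n6
[56] read 'b'  n6⇒n7
[57] read 'e'  n7⇒n8  emit P1@[53:57]
[58] read 'd'  n8⇒n0 ·f
[59] read 'a'  n0⇒n0
[60] read 'e'  n0⇒n1
[61] read 'e'  n1⇒n2
[62] read 'c'  n2⇒n3  emit P0@[60:62]

Matches: [[4,0],[11,1],[16,0],[19,0],[22,0],[30,0],[35,1],[41,1],[47,1],[52,1],[57,1],[62,0]]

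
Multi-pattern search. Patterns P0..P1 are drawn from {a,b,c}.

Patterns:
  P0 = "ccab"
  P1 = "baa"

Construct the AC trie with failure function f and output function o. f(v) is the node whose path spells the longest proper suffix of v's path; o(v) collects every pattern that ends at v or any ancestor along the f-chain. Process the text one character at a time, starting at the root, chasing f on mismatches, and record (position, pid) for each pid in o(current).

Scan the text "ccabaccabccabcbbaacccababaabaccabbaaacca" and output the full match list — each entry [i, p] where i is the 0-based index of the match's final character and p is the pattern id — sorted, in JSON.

Build automaton:
Trie (insert patterns):
  0='ε' goto b→5 c→1
  1='c' goto c→2
  2='cc' goto a→3
  3='cca' goto b→4
  4='ccab' goto ·  [P0 ends]
  5='b' goto a→6
  6='ba' goto a→7
  7='baa' goto ·  [P1 ends]

BFS fail/out derivation:
  fail(1) 'c': from fail(0)=0 chase 'c': 0 ⇒ 0;  out=∅∪out(0)=∅
  fail(5) 'b': from fail(0)=0 chase 'b': 0 ⇒ 0;  out=∅∪out(0)=∅
  fail(2) 'cc': from fail(1)=0 chase 'c': 0 ⇒ 1;  out=∅∪out(1)=∅
  fail(6) 'ba': from fail(5)=0 chase 'a': 0 ⇒ 0;  out=∅∪out(0)=∅
  fail(3) 'cca': from fail(2)=1 chase 'a': 1→0 ⇒ 0;  out=∅∪out(0)=∅
  fail(7) 'baa': from fail(6)=0 chase 'a': 0 ⇒ 0;  out={1}∪out(0)={1}
  fail(4) 'ccab': from fail(3)=0 chase 'b': 0 ⇒ 5;  out={0}∪out(5)={0}

Scan:
[0] read 'c'  n0⇒n1
[1] read 'c'  n1⇒n2
[2] read 'a'  n2⇒n3
[3] read 'b'  n3⇒n4  → match P0@[0:3]
[4] read 'a'  n4⇒n6 (via fail)
[5] read 'c'  n6⇒n1 (via fail)
[6] read 'c'  n1⇒n2
[7] read 'a'  n2⇒n3
[8] read 'b'  n3⇒n4  → match P0@[5:8]
[9] read 'c'  n4⇒n1 (via fail)
[10] read 'c'  n1⇒n2
[11] read 'a'  n2⇒n3
[12] read 'b'  n3⇒n4  → match P0@[9:12]
[13] read 'c'  n4⇒n1 (via fail)
[14] read 'b'  n1⇒n5 (via fail)
[15] read 'b'  n5⇒n5 (via fail)
[16] read 'a'  n5⇒n6
[17] read 'a'  n6⇒n7  → match P1@[15:17]
[18] read 'c'  n7⇒n1 (via fail)
[19] read 'c'  n1⇒n2
[20] read 'c'  n2⇒n2 (via fail)
[21] read 'a'  n2⇒n3
[22] read 'b'  n3⇒n4  → match P0@[19:22]
[23] read 'a'  n4⇒n6 (via fail)
[24] read 'b'  n6⇒n5 (via fail)
[25] read 'a'  n5⇒n6
[26] read 'a'  n6⇒n7  → match P1@[24:26]
[27] read 'b'  n7⇒n5 (via fail)
[28] read 'a'  n5⇒n6
[29] read 'c'  n6⇒n1 (via fail)
[30] read 'c'  n1⇒n2
[31] read 'a'  n2⇒n3
[32] read 'b'  n3⇒n4  → match P0@[29:32]
[33] read 'b'  n4⇒n5 (via fail)
[34] read 'a'  n5⇒n6
[35] read 'a'  n6⇒n7  → match P1@[33:35]
[36] read 'a'  n7⇒n0 (via fail)
[37] read 'c'  n0⇒n1
[38] read 'c'  n1⇒n2
[39] read 'a'  n2⇒n3

All matches (sorted): [[3,0],[8,0],[12,0],[17,1],[22,0],[26,1],[32,0],[35,1]]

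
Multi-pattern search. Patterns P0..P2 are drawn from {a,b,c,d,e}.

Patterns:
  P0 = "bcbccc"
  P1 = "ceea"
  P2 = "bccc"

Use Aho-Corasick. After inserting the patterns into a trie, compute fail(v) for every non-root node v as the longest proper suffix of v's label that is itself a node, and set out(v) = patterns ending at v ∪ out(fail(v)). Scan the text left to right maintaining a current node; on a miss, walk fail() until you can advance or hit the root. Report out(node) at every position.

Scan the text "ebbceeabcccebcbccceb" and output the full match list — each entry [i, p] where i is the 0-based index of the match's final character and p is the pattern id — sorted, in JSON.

Build automaton:
Trie nodes:
  0='ε' goto b→1 c→7
  1='b' goto c→2
  2='bc' goto b→3 c→11
  3='bcb' goto c→4
  4='bcbc' goto c→5
  5='bcbcc' goto c→6
  6='bcbccc' goto ·  [P0 ends]
  7='c' goto e→8
  8='ce' goto e→9
  9='cee' goto a→10
  10='ceea' goto ·  [P1 ends]
  11='bcc' goto c→12
  12='bccc' goto ·  [P2 ends]

Failure links (BFS by depth):
  n1('b'): parent n0 fail=0; on 'b' 0 → fail=0;  out ∅∪∅=∅
  n7('c'): parent n0 fail=0; on 'c' 0 → fail=0;  out ∅∪∅=∅
  n2('bc'): parent n1 fail=0; on 'c' 0 → fail=7;  out ∅∪∅=∅
  n8('ce'): parent n7 fail=0; on 'e' 0 → fail=0;  out ∅∪∅=∅
  n3('bcb'): parent n2 fail=7; on 'b' 7→0 → fail=1;  out ∅∪∅=∅
  n9('cee'): parent n8 fail=0; on 'e' 0 → fail=0;  out ∅∪∅=∅
  n11('bcc'): parent n2 fail=7; on 'c' 7→0 → fail=7;  out ∅∪∅=∅
  n4('bcbc'): parent n3 fail=1; on 'c' 1 → fail=2;  out ∅∪∅=∅
  n10('ceea'): parent n9 fail=0; on 'a' 0 → fail=0;  out {1}∪∅={1}
  n12('bccc'): parent n11 fail=7; on 'c' 7→0 → fail=7;  out {2}∪∅={2}
  n5('bcbcc'): parent n4 fail=2; on 'c' 2 → fail=11;  out ∅∪∅=∅
  n6('bcbccc'): parent n5 fail=11; on 'c' 11 → fail=12;  out {0}∪{2}={0,2}

Run:
[0] read 'e'  n0⇒n0
[1] read 'b'  n0⇒n1
[2] read 'b'  n1⇒n1 (via fail)
[3] read 'c'  n1⇒n2
[4] read 'e'  n2⇒n8 (via fail)
[5] read 'e'  n8⇒n9
[6] read 'a'  n9⇒n10  ** P1@[3:6]
[7] read 'b'  n10⇒n1 (via fail)
[8] read 'c'  n1⇒n2
[9] read 'c'  n2⇒n11
[10] read 'c'  n11⇒n12  ** P2@[7:10]
[11] read 'e'  n12⇒n8 (via fail)
[12] read 'b'  n8⇒n1 (via fail)
[13] read 'c'  n1⇒n2
[14] read 'b'  n2⇒n3
[15] read 'c'  n3⇒n4
[16] read 'c'  n4⇒n5
[17] read 'c'  n5⇒n6  ** P0@[12:17],P2@[14:17]
[18] read 'e'  n6⇒n8 (via fail)
[19] read 'b'  n8⇒n1 (via fail)

All matches (sorted): [[6,1],[10,2],[17,0],[17,2]]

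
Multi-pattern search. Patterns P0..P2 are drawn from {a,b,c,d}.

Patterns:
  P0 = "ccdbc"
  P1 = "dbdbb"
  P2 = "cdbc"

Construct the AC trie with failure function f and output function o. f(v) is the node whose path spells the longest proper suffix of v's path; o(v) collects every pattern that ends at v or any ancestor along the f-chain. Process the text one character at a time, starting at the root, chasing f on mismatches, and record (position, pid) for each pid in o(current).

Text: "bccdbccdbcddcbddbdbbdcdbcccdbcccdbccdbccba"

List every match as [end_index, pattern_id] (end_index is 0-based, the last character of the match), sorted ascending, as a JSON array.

Build automaton:
Trie nodes:
  0='ε' goto c→1 d→6
  1='c' goto c→2 d→11
  2='cc' goto d→3
  3='ccd' goto b→4
  4='ccdb' goto c→5
  5='ccdbc' goto ·  [P0 ends]
  6='d' goto b→7
  7='db' goto d→8
  8='dbd' goto b→9
  9='dbdb' goto b→10
  10='dbdbb' goto ·  [P1 ends]
  11='cd' goto b→12
  12='cdb' goto c→13
  13='cdbc' goto ·  [P2 ends]

BFS fail/out derivation:
  n1('c'): parent n0 fail=0; on 'c' 0 → fail=0;  out ∅∪∅=∅
  n6('d'): parent n0 fail=0; on 'd' 0 → fail=0;  out ∅∪∅=∅
  n2('cc'): parent n1 fail=0; on 'c' 0 → fail=1;  out ∅∪∅=∅
  n7('db'): parent n6 fail=0; on 'b' 0 → fail=0;  out ∅∪∅=∅
  n11('cd'): parent n1 fail=0; on 'd' 0 → fail=6;  out ∅∪∅=∅
  n3('ccd'): parent n2 fail=1; on 'd' 1 → fail=11;  out ∅∪∅=∅
  n8('dbd'): parent n7 fail=0; on 'd' 0 → fail=6;  out ∅∪∅=∅
  n12('cdb'): parent n11 fail=6; on 'b' 6 → fail=7;  out ∅∪∅=∅
  n4('ccdb'): parent n3 fail=11; on 'b' 11 → fail=12;  out ∅∪∅=∅
  n9('dbdb'): parent n8 fail=6; on 'b' 6 → fail=7;  out ∅∪∅=∅
  n13('cdbc'): parent n12 fail=7; on 'c' 7→0 → fail=1;  out {2}∪∅={2}
  n5('ccdbc'): parent n4 fail=12; on 'c' 12 → fail=13;  out {0}∪{2}={0,2}
  n10('dbdbb'): parent n9 fail=7; on 'b' 7→0 → fail=0;  out {1}∪∅={1}

Run:
[0] read 'b'  n0⇒n0
[1] read 'c'  n0⇒n1
[2] read 'c'  n1⇒n2
[3] read 'd'  n2⇒n3
[4] read 'b'  n3⇒n4
[5] read 'c'  n4⇒n5  ** P0@[1:5],P2@[2:5]
[6] read 'c'  n5⇒n2 (via fail)
[7] read 'd'  n2⇒n3
[8] read 'b'  n3⇒n4
[9] read 'c'  n4⇒n5  ** P0@[5:9],P2@[6:9]
[10] read 'd'  n5⇒n11 (via fail)
[11] read 'd'  n11⇒n6 (via fail)
[12] read 'c'  n6⇒n1 (via fail)
[13] read 'b'  n1⇒n0 (via fail)
[14] read 'd'  n0⇒n6
[15] read 'd'  n6⇒n6 (via fail)
[16] read 'b'  n6⇒n7
[17] read 'd'  n7⇒n8
[18] read 'b'  n8⇒n9
[19] read 'b'  n9⇒n10  ** P1@[15:19]
[20] read 'd'  n10⇒n6 (via fail)
[21] read 'c'  n6⇒n1 (via fail)
[22] read 'd'  n1⇒n11
[23] read 'b'  n11⇒n12
[24] read 'c'  n12⇒n13  ** P2@[21:24]
[25] read 'c'  n13⇒n2 (via fail)
[26] read 'c'  n2⇒n2 (via fail)
[27] read 'd'  n2⇒n3
[28] read 'b'  n3⇒n4
[29] read 'c'  n4⇒n5  ** P0@[25:29],P2@[26:29]
[30] read 'c'  n5⇒n2 (via fail)
[31] read 'c'  n2⇒n2 (via fail)
[32] read 'd'  n2⇒n3
[33] read 'b'  n3⇒n4
[34] read 'c'  n4⇒n5  ** P0@[30:34],P2@[31:34]
[35] read 'c'  n5⇒n2 (via fail)
[36] read 'd'  n2⇒n3
[37] read 'b'  n3⇒n4
[38] read 'c'  n4⇒n5  ** P0@[34:38],P2@[35:38]
[39] read 'c'  n5⇒n2 (via fail)
[40] read 'b'  n2⇒n0 (via fail)
[41] read 'a'  n0⇒n0

All matches (sorted): [[5,0],[5,2],[9,0],[9,2],[19,1],[24,2],[29,0],[29,2],[34,0],[34,2],[38,0],[38,2]]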